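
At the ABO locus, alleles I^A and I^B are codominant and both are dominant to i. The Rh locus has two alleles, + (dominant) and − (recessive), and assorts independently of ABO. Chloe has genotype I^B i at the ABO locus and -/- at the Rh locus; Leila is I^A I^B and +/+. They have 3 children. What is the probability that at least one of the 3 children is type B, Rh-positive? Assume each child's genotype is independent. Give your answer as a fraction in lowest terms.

7/8

ABO cross I^B i × I^A I^B → 1/4 A, 1/2 B, 1/4 AB.
Rh cross -/- × +/+ → 1 Rh+; so P(type B, Rh-positive) = 1/2 × 1 = 1/2 per child.
P(none) = (1/2)^3 = 1/8; P(at least one) = 1 − 1/8 = 7/8.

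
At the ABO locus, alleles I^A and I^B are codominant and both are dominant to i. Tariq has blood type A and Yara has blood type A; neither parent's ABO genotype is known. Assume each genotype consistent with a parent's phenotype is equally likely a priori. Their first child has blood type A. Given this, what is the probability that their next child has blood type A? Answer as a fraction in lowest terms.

19/20

Possible genotypes: Tariq ∈ {I^A I^A, I^A i}; Yara ∈ {I^A I^A, I^A i}.
Weight each parental genotype pair by prior × P(type-A child):
  I^A I^A × I^A I^A: posterior weight 4/15; P(next child type A) = 1.
  I^A I^A × I^A i: posterior weight 4/15; P(next child type A) = 1.
  I^A i × I^A I^A: posterior weight 4/15; P(next child type A) = 1.
  I^A i × I^A i: posterior weight 1/5; P(next child type A) = 3/4.
Weighted sum = 19/20.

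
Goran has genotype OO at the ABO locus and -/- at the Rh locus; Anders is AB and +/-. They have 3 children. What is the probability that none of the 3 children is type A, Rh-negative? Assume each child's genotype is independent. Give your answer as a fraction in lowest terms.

27/64

ABO cross OO × AB → 1/2 A, 1/2 B.
Rh cross -/- × +/- → 1/2 Rh+, 1/2 Rh-; so P(type A, Rh-negative) = 1/2 × 1/2 = 1/4 per child.
P(not type A, Rh-negative) = 3/4 for one child; (3/4)^3 = 27/64.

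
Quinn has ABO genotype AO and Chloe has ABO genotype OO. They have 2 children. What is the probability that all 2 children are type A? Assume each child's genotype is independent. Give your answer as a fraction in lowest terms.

1/4

ABO cross AO × OO → 1/2 O, 1/2 A.
So P(type A) = 1/2 per child.
All 2 independent: (1/2)^2 = 1/4.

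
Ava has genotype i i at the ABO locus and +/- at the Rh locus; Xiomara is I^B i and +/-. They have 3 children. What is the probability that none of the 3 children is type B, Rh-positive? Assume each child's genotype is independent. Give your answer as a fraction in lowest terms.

125/512

ABO cross i i × I^B i → 1/2 O, 1/2 B.
Rh cross +/- × +/- → 3/4 Rh+, 1/4 Rh-; so P(type B, Rh-positive) = 1/2 × 3/4 = 3/8 per child.
P(not type B, Rh-positive) = 5/8 for one child; (5/8)^3 = 125/512.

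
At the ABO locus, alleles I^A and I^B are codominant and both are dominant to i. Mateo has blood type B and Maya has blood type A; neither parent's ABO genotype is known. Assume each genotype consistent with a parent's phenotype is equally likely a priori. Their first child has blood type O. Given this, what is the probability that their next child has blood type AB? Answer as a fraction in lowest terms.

Possible genotypes: Mateo ∈ {I^B I^B, I^B i}; Maya ∈ {I^A I^A, I^A i}.
Weight each parental genotype pair by prior × P(type-O child):
  I^B i × I^A i: posterior weight 1; P(next child type AB) = 1/4.
Weighted sum = 1/4.

1/4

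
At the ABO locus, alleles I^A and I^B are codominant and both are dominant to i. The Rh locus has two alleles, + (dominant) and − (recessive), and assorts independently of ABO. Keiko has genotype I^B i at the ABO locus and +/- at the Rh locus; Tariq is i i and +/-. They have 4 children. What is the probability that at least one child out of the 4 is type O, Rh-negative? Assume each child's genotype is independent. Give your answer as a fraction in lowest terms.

1695/4096

ABO cross I^B i × i i → 1/2 O, 1/2 B.
Rh cross +/- × +/- → 3/4 Rh+, 1/4 Rh-; so P(type O, Rh-negative) = 1/2 × 1/4 = 1/8 per child.
P(none) = (7/8)^4 = 2401/4096; P(at least one) = 1 − 2401/4096 = 1695/4096.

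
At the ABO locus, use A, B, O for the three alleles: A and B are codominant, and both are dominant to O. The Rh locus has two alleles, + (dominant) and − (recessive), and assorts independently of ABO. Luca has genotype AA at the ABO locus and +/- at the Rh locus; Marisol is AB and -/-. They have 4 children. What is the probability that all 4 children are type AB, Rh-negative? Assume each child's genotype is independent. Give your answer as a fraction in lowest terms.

ABO cross AA × AB → 1/2 A, 1/2 AB.
Rh cross +/- × -/- → 1/2 Rh+, 1/2 Rh-; so P(type AB, Rh-negative) = 1/2 × 1/2 = 1/4 per child.
All 4 independent: (1/4)^4 = 1/256.

1/256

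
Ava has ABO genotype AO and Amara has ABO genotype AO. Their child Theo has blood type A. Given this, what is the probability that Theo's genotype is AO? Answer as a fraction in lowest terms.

2/3

Cross AO × AO → 1/4 AA, 1/2 AO, 1/4 OO.
Type-A genotypes among offspring: AA (1/4), AO (1/2); total 3/4.
P(AO | type A) = (1/2) / (3/4) = 2/3.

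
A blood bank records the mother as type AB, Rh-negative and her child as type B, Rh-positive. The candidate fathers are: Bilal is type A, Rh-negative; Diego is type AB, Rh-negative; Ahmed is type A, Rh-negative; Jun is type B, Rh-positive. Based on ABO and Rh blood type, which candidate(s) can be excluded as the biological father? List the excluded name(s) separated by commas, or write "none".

A candidate is excluded only if no genotype consistent with his phenotype could produce a type B, Rh-positive child with a type AB, Rh-negative mother.
Bilal (type A, Rh-): no genotype consistent with that phenotype can produce a type-B Rh+ child with a type-AB mother.
Diego (type AB, Rh-): no genotype consistent with that phenotype can produce a type-B Rh+ child with a type-AB mother.
Ahmed (type A, Rh-): no genotype consistent with that phenotype can produce a type-B Rh+ child with a type-AB mother.

Bilal, Diego, Ahmed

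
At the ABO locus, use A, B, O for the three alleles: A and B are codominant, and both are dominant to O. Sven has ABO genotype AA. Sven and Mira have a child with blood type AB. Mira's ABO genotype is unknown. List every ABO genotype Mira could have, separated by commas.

For each candidate genotype of Mira, check whether crossing it with AA can produce every observed child phenotype.
  AA → possible child types {A} ✗
  AB → possible child types {A, AB} ✓
  AO → possible child types {A} ✗
  BB → possible child types {AB} ✓
  BO → possible child types {A, AB} ✓
  OO → possible child types {A} ✗

AB, BB, BO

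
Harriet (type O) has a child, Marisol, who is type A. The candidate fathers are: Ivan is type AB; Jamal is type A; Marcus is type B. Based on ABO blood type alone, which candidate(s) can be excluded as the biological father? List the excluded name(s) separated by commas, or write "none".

A candidate is excluded only if no genotype consistent with his phenotype could produce a type A child with a type O mother.
Marcus (type B): no genotype consistent with that phenotype can produce a type-A child with a type-O mother.

Marcus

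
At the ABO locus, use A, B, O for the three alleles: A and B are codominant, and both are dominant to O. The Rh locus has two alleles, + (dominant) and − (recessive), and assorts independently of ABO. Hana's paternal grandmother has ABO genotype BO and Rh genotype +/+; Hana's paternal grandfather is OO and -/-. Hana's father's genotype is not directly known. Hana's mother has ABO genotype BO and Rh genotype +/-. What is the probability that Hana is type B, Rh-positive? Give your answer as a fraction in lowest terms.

Hana's father's ABO genotype from BO × OO: 1/2 BO, 1/2 OO.
Crossing each possibility with the mother BO and summing P(type B): 1/2·3/4 + 1/2·1/2 = 5/8.
Similarly for Rh via the father's Rh distribution: P(Rh+) = 3/4.
Independent loci: 5/8 × 3/4 = 15/32.

15/32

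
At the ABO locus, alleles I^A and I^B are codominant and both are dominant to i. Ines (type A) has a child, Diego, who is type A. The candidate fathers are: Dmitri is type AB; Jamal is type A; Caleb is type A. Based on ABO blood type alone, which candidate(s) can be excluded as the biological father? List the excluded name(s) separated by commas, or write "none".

none

A candidate is excluded only if no genotype consistent with his phenotype could produce a type A child with a type A mother.
Every candidate has at least one consistent genotype combination, so none can be excluded.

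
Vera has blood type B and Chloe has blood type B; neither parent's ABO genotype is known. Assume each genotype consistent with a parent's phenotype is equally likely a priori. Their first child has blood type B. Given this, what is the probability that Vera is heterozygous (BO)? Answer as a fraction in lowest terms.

7/15

Possible genotypes: Vera ∈ {BB, BO}; Chloe ∈ {BB, BO}.
Weight each parental genotype pair by prior × P(type-B child):
  BB × BB: posterior weight 4/15.
  BB × BO: posterior weight 4/15.
  BO × BB: posterior weight 4/15.
  BO × BO: posterior weight 1/5.
Sum the posterior weight over pairs where Vera is BO: 7/15.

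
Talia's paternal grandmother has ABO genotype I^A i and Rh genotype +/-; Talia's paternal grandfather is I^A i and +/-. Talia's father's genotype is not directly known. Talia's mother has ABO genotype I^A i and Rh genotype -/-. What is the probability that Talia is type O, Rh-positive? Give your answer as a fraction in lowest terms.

Talia's father's ABO genotype from I^A i × I^A i: 1/4 I^A I^A, 1/2 I^A i, 1/4 i i.
Crossing each possibility with the mother I^A i and summing P(type O): 1/4·0 + 1/2·1/4 + 1/4·1/2 = 1/4.
Similarly for Rh via the father's Rh distribution: P(Rh+) = 1/2.
Independent loci: 1/4 × 1/2 = 1/8.

1/8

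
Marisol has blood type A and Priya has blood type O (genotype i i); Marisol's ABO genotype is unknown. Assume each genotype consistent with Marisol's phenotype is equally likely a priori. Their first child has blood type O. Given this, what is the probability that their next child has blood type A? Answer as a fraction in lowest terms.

Possible genotypes: Marisol ∈ {I^A I^A, I^A i}; Priya ∈ {i i}.
Weight each parental genotype pair by prior × P(type-O child):
  I^A i × i i: posterior weight 1; P(next child type A) = 1/2.
Weighted sum = 1/2.

1/2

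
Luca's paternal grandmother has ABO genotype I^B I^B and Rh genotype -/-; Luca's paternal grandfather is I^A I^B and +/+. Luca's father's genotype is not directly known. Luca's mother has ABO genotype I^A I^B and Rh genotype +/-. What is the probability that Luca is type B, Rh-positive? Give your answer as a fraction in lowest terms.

9/32

Luca's father's ABO genotype from I^B I^B × I^A I^B: 1/2 I^A I^B, 1/2 I^B I^B.
Crossing each possibility with the mother I^A I^B and summing P(type B): 1/2·1/4 + 1/2·1/2 = 3/8.
Similarly for Rh via the father's Rh distribution: P(Rh+) = 3/4.
Independent loci: 3/8 × 3/4 = 9/32.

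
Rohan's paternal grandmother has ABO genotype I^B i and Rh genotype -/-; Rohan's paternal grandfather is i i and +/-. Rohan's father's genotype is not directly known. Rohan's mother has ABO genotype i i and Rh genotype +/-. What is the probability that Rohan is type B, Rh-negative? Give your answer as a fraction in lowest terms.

Rohan's father's ABO genotype from I^B i × i i: 1/2 I^B i, 1/2 i i.
Crossing each possibility with the mother i i and summing P(type B): 1/2·1/2 + 1/2·0 = 1/4.
Similarly for Rh via the father's Rh distribution: P(Rh-) = 3/8.
Independent loci: 1/4 × 3/8 = 3/32.

3/32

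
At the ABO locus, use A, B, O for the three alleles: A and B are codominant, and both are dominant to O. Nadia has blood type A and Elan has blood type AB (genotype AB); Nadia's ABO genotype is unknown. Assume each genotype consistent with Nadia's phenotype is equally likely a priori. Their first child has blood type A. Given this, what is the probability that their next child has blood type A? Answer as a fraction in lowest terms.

Possible genotypes: Nadia ∈ {AA, AO}; Elan ∈ {AB}.
Weight each parental genotype pair by prior × P(type-A child):
  AA × AB: posterior weight 1/2; P(next child type A) = 1/2.
  AO × AB: posterior weight 1/2; P(next child type A) = 1/2.
Weighted sum = 1/2.

1/2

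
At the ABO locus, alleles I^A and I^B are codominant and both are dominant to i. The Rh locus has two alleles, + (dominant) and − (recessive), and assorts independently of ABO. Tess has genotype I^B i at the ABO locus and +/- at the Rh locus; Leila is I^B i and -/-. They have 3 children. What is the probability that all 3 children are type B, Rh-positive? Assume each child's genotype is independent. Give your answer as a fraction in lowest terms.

ABO cross I^B i × I^B i → 1/4 O, 3/4 B.
Rh cross +/- × -/- → 1/2 Rh+, 1/2 Rh-; so P(type B, Rh-positive) = 3/4 × 1/2 = 3/8 per child.
All 3 independent: (3/8)^3 = 27/512.

27/512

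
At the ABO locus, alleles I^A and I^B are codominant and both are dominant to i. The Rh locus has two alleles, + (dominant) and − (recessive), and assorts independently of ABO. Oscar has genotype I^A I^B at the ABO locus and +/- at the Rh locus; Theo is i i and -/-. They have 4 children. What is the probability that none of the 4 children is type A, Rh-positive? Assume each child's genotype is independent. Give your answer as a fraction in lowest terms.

ABO cross I^A I^B × i i → 1/2 A, 1/2 B.
Rh cross +/- × -/- → 1/2 Rh+, 1/2 Rh-; so P(type A, Rh-positive) = 1/2 × 1/2 = 1/4 per child.
P(not type A, Rh-positive) = 3/4 for one child; (3/4)^4 = 81/256.

81/256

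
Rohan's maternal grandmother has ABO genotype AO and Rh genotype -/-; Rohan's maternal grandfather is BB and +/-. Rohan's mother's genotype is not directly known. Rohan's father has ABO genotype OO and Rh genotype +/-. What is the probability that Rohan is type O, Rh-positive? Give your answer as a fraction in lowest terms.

5/32

Rohan's mother's ABO genotype from AO × BB: 1/2 AB, 1/2 BO.
Crossing each possibility with the father OO and summing P(type O): 1/2·0 + 1/2·1/2 = 1/4.
Similarly for Rh via the mother's Rh distribution: P(Rh+) = 5/8.
Independent loci: 1/4 × 5/8 = 5/32.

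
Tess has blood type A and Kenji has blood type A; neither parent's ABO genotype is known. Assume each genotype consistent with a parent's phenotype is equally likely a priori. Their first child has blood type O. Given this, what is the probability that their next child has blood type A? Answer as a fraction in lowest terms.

Possible genotypes: Tess ∈ {I^A I^A, I^A i}; Kenji ∈ {I^A I^A, I^A i}.
Weight each parental genotype pair by prior × P(type-O child):
  I^A i × I^A i: posterior weight 1; P(next child type A) = 3/4.
Weighted sum = 3/4.

3/4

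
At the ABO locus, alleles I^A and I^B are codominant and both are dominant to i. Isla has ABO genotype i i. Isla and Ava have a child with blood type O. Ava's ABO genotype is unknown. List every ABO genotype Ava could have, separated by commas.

For each candidate genotype of Ava, check whether crossing it with i i can produce every observed child phenotype.
  I^A I^A → possible child types {A} ✗
  I^A I^B → possible child types {A, B} ✗
  I^A i → possible child types {O, A} ✓
  I^B I^B → possible child types {B} ✗
  I^B i → possible child types {O, B} ✓
  i i → possible child types {O} ✓

I^A i, I^B i, i i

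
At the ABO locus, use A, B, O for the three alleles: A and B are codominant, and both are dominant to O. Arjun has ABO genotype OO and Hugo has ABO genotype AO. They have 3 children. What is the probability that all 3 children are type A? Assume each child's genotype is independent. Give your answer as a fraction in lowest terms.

ABO cross OO × AO → 1/2 O, 1/2 A.
So P(type A) = 1/2 per child.
All 3 independent: (1/2)^3 = 1/8.

1/8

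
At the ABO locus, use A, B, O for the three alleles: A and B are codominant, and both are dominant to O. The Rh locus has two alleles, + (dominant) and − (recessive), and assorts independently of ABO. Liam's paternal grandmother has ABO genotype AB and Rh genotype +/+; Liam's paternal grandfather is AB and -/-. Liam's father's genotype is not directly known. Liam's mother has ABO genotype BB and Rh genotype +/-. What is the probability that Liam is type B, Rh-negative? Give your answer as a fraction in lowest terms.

1/8

Liam's father's ABO genotype from AB × AB: 1/4 AA, 1/2 AB, 1/4 BB.
Crossing each possibility with the mother BB and summing P(type B): 1/4·0 + 1/2·1/2 + 1/4·1 = 1/2.
Similarly for Rh via the father's Rh distribution: P(Rh-) = 1/4.
Independent loci: 1/2 × 1/4 = 1/8.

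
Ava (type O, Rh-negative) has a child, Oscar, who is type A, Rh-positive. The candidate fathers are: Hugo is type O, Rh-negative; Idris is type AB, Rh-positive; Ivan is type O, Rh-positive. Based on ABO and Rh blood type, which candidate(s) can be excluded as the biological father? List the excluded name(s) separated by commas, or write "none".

Hugo, Ivan

A candidate is excluded only if no genotype consistent with his phenotype could produce a type A, Rh-positive child with a type O, Rh-negative mother.
Hugo (type O, Rh-): no genotype consistent with that phenotype can produce a type-A Rh+ child with a type-O mother.
Ivan (type O, Rh+): no genotype consistent with that phenotype can produce a type-A Rh+ child with a type-O mother.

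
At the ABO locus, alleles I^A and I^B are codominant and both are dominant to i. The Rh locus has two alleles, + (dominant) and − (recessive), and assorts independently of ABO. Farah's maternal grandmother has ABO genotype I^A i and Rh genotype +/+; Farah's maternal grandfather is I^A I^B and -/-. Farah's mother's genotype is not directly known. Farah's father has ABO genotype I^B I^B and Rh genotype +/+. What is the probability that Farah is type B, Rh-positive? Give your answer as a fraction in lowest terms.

1/2

Farah's mother's ABO genotype from I^A i × I^A I^B: 1/4 I^A I^A, 1/4 I^A I^B, 1/4 I^A i, 1/4 I^B i.
Crossing each possibility with the father I^B I^B and summing P(type B): 1/4·0 + 1/4·1/2 + 1/4·1/2 + 1/4·1 = 1/2.
Similarly for Rh via the mother's Rh distribution: P(Rh+) = 1.
Independent loci: 1/2 × 1 = 1/2.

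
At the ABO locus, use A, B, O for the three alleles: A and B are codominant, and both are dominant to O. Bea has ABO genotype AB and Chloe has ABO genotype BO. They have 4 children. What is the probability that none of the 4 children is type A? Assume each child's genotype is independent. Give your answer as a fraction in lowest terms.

ABO cross AB × BO → 1/4 A, 1/2 B, 1/4 AB.
So P(type A) = 1/4 per child.
P(not type A) = 3/4 for one child; (3/4)^4 = 81/256.

81/256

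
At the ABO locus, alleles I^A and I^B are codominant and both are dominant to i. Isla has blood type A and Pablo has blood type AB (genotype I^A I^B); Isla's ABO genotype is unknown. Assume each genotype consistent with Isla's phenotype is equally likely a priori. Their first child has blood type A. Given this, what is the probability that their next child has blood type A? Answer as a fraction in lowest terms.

Possible genotypes: Isla ∈ {I^A I^A, I^A i}; Pablo ∈ {I^A I^B}.
Weight each parental genotype pair by prior × P(type-A child):
  I^A I^A × I^A I^B: posterior weight 1/2; P(next child type A) = 1/2.
  I^A i × I^A I^B: posterior weight 1/2; P(next child type A) = 1/2.
Weighted sum = 1/2.

1/2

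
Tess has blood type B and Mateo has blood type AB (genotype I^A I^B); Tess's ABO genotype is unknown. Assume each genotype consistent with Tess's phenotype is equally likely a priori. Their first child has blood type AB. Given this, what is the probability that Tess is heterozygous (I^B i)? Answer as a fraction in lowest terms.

Possible genotypes: Tess ∈ {I^B I^B, I^B i}; Mateo ∈ {I^A I^B}.
Weight each parental genotype pair by prior × P(type-AB child):
  I^B I^B × I^A I^B: posterior weight 2/3.
  I^B i × I^A I^B: posterior weight 1/3.
Sum the posterior weight over pairs where Tess is I^B i: 1/3.

1/3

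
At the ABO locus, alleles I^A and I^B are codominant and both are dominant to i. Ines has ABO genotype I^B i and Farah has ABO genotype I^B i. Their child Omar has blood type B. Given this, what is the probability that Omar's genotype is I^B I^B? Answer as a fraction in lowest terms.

1/3

Cross I^B i × I^B i → 1/4 I^B I^B, 1/2 I^B i, 1/4 i i.
Type-B genotypes among offspring: I^B I^B (1/4), I^B i (1/2); total 3/4.
P(I^B I^B | type B) = (1/4) / (3/4) = 1/3.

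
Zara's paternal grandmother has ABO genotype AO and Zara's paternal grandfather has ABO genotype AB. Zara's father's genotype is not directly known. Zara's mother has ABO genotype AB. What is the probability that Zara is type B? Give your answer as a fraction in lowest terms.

1/4

Zara's father's ABO genotype from AO × AB: 1/4 AA, 1/4 AB, 1/4 AO, 1/4 BO.
Crossing each possibility with the mother AB and summing P(type B): 1/4·0 + 1/4·1/4 + 1/4·1/4 + 1/4·1/2 = 1/4.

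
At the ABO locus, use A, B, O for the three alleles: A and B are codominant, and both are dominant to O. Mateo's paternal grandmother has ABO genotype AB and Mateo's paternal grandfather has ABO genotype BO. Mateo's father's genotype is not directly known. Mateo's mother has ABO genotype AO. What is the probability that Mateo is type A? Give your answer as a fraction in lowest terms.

Mateo's father's ABO genotype from AB × BO: 1/4 AB, 1/4 AO, 1/4 BB, 1/4 BO.
Crossing each possibility with the mother AO and summing P(type A): 1/4·1/2 + 1/4·3/4 + 1/4·0 + 1/4·1/4 = 3/8.

3/8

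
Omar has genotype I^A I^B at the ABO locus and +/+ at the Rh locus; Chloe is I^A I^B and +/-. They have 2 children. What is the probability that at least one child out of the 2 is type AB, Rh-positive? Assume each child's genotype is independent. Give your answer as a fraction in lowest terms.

ABO cross I^A I^B × I^A I^B → 1/4 A, 1/4 B, 1/2 AB.
Rh cross +/+ × +/- → 1 Rh+; so P(type AB, Rh-positive) = 1/2 × 1 = 1/2 per child.
P(none) = (1/2)^2 = 1/4; P(at least one) = 1 − 1/4 = 3/4.

3/4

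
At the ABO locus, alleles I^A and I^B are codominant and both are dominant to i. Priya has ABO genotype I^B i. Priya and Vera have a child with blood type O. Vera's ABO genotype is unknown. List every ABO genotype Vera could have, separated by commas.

For each candidate genotype of Vera, check whether crossing it with I^B i can produce every observed child phenotype.
  I^A I^A → possible child types {A, AB} ✗
  I^A I^B → possible child types {A, B, AB} ✗
  I^A i → possible child types {O, A, B, AB} ✓
  I^B I^B → possible child types {B} ✗
  I^B i → possible child types {O, B} ✓
  i i → possible child types {O, B} ✓

I^A i, I^B i, i i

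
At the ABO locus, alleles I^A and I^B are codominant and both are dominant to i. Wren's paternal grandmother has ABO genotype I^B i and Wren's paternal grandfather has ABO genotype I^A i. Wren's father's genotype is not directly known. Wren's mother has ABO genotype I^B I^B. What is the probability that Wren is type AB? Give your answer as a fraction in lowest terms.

Wren's father's ABO genotype from I^B i × I^A i: 1/4 I^A I^B, 1/4 I^A i, 1/4 I^B i, 1/4 i i.
Crossing each possibility with the mother I^B I^B and summing P(type AB): 1/4·1/2 + 1/4·1/2 + 1/4·0 + 1/4·0 = 1/4.

1/4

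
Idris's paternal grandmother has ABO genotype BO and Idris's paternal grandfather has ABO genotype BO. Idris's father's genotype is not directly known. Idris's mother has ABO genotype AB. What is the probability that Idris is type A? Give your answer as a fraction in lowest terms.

1/4

Idris's father's ABO genotype from BO × BO: 1/4 BB, 1/2 BO, 1/4 OO.
Crossing each possibility with the mother AB and summing P(type A): 1/4·0 + 1/2·1/4 + 1/4·1/2 = 1/4.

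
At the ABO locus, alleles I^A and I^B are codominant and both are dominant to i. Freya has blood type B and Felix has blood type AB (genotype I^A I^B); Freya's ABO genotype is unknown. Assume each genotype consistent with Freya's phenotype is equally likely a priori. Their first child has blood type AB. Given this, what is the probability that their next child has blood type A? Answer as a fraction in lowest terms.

Possible genotypes: Freya ∈ {I^B I^B, I^B i}; Felix ∈ {I^A I^B}.
Weight each parental genotype pair by prior × P(type-AB child):
  I^B I^B × I^A I^B: posterior weight 2/3; P(next child type A) = 0.
  I^B i × I^A I^B: posterior weight 1/3; P(next child type A) = 1/4.
Weighted sum = 1/12.

1/12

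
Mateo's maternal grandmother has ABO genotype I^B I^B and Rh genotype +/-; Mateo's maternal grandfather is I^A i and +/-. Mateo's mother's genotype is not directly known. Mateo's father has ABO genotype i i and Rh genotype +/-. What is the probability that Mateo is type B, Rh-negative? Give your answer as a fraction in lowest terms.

1/8

Mateo's mother's ABO genotype from I^B I^B × I^A i: 1/2 I^A I^B, 1/2 I^B i.
Crossing each possibility with the father i i and summing P(type B): 1/2·1/2 + 1/2·1/2 = 1/2.
Similarly for Rh via the mother's Rh distribution: P(Rh-) = 1/4.
Independent loci: 1/2 × 1/4 = 1/8.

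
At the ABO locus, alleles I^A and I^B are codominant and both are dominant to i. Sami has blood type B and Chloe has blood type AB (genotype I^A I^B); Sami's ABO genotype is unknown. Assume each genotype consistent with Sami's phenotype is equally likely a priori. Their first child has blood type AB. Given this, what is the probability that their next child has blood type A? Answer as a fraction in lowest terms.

Possible genotypes: Sami ∈ {I^B I^B, I^B i}; Chloe ∈ {I^A I^B}.
Weight each parental genotype pair by prior × P(type-AB child):
  I^B I^B × I^A I^B: posterior weight 2/3; P(next child type A) = 0.
  I^B i × I^A I^B: posterior weight 1/3; P(next child type A) = 1/4.
Weighted sum = 1/12.

1/12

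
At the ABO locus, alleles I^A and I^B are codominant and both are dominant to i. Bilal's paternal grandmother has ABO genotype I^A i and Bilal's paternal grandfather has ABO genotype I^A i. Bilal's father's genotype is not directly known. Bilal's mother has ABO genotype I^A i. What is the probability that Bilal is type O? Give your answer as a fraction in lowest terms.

Bilal's father's ABO genotype from I^A i × I^A i: 1/4 I^A I^A, 1/2 I^A i, 1/4 i i.
Crossing each possibility with the mother I^A i and summing P(type O): 1/4·0 + 1/2·1/4 + 1/4·1/2 = 1/4.

1/4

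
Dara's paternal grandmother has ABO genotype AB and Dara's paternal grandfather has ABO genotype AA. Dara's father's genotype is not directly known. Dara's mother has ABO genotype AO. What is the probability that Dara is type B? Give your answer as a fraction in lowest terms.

1/8

Dara's father's ABO genotype from AB × AA: 1/2 AA, 1/2 AB.
Crossing each possibility with the mother AO and summing P(type B): 1/2·0 + 1/2·1/4 = 1/8.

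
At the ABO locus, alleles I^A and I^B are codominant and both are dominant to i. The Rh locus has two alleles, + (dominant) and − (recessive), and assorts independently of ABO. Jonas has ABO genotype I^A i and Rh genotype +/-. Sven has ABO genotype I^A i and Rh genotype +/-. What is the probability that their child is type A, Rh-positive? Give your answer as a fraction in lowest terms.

ABO cross I^A i × I^A i → offspring phenotypes: 1/4 O, 3/4 A.
Rh cross +/- × +/- → 3/4 Rh+, 1/4 Rh-.
Independent loci: P(type A, Rh-positive) = 3/4 × 3/4 = 9/16.

9/16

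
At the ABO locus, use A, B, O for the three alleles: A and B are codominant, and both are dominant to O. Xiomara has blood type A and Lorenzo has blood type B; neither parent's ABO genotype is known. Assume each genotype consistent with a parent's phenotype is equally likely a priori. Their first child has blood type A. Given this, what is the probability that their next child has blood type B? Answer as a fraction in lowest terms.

1/12

Possible genotypes: Xiomara ∈ {AA, AO}; Lorenzo ∈ {BB, BO}.
Weight each parental genotype pair by prior × P(type-A child):
  AA × BO: posterior weight 2/3; P(next child type B) = 0.
  AO × BO: posterior weight 1/3; P(next child type B) = 1/4.
Weighted sum = 1/12.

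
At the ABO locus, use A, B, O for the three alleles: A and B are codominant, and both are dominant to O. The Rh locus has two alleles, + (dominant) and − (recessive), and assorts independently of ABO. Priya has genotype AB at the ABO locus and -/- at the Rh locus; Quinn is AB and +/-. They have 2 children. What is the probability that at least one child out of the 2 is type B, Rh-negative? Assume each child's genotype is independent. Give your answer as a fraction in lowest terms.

15/64

ABO cross AB × AB → 1/4 A, 1/4 B, 1/2 AB.
Rh cross -/- × +/- → 1/2 Rh+, 1/2 Rh-; so P(type B, Rh-negative) = 1/4 × 1/2 = 1/8 per child.
P(none) = (7/8)^2 = 49/64; P(at least one) = 1 − 49/64 = 15/64.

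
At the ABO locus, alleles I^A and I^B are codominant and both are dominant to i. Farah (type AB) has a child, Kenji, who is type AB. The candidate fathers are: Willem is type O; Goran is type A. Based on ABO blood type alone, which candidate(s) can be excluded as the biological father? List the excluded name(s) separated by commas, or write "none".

A candidate is excluded only if no genotype consistent with his phenotype could produce a type AB child with a type AB mother.
Willem (type O): no genotype consistent with that phenotype can produce a type-AB child with a type-AB mother.

Willem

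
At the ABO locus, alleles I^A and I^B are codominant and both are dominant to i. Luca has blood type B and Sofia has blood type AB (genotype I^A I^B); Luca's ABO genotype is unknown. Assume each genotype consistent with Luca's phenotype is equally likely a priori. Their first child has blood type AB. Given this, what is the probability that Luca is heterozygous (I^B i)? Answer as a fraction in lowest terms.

1/3

Possible genotypes: Luca ∈ {I^B I^B, I^B i}; Sofia ∈ {I^A I^B}.
Weight each parental genotype pair by prior × P(type-AB child):
  I^B I^B × I^A I^B: posterior weight 2/3.
  I^B i × I^A I^B: posterior weight 1/3.
Sum the posterior weight over pairs where Luca is I^B i: 1/3.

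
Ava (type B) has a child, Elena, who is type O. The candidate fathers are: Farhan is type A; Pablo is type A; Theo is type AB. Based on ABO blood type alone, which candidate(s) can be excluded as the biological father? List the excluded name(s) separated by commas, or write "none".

A candidate is excluded only if no genotype consistent with his phenotype could produce a type O child with a type B mother.
Theo (type AB): no genotype consistent with that phenotype can produce a type-O child with a type-B mother.

Theo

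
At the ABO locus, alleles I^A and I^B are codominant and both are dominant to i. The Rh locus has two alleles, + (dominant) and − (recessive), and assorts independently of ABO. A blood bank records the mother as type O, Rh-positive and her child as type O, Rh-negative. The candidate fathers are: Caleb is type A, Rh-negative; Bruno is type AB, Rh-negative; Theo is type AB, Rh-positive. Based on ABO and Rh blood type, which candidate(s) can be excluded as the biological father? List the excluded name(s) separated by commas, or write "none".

A candidate is excluded only if no genotype consistent with his phenotype could produce a type O, Rh-negative child with a type O, Rh-positive mother.
Bruno (type AB, Rh-): no genotype consistent with that phenotype can produce a type-O Rh- child with a type-O mother.
Theo (type AB, Rh+): no genotype consistent with that phenotype can produce a type-O Rh- child with a type-O mother.

Bruno, Theo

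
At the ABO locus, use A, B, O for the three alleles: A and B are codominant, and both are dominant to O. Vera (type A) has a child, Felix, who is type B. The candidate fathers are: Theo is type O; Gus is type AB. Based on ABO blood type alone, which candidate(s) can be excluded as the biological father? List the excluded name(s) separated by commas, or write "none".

A candidate is excluded only if no genotype consistent with his phenotype could produce a type B child with a type A mother.
Theo (type O): no genotype consistent with that phenotype can produce a type-B child with a type-A mother.

Theo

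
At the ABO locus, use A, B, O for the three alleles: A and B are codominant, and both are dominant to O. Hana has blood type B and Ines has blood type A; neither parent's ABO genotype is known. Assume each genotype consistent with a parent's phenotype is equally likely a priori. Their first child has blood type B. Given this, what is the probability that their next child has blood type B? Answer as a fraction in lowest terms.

Possible genotypes: Hana ∈ {BB, BO}; Ines ∈ {AA, AO}.
Weight each parental genotype pair by prior × P(type-B child):
  BB × AO: posterior weight 2/3; P(next child type B) = 1/2.
  BO × AO: posterior weight 1/3; P(next child type B) = 1/4.
Weighted sum = 5/12.

5/12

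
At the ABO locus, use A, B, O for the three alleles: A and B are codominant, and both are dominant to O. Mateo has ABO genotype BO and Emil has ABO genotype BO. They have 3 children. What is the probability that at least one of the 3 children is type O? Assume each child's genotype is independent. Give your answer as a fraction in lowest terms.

ABO cross BO × BO → 1/4 O, 3/4 B.
So P(type O) = 1/4 per child.
P(none) = (3/4)^3 = 27/64; P(at least one) = 1 − 27/64 = 37/64.

37/64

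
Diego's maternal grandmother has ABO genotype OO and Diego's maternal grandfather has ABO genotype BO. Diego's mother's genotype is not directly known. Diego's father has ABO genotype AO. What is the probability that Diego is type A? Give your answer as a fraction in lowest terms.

Diego's mother's ABO genotype from OO × BO: 1/2 BO, 1/2 OO.
Crossing each possibility with the father AO and summing P(type A): 1/2·1/4 + 1/2·1/2 = 3/8.

3/8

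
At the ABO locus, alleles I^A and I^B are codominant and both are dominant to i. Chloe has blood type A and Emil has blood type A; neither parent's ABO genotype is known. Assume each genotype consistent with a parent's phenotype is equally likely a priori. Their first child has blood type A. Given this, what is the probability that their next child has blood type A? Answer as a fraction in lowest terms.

19/20

Possible genotypes: Chloe ∈ {I^A I^A, I^A i}; Emil ∈ {I^A I^A, I^A i}.
Weight each parental genotype pair by prior × P(type-A child):
  I^A I^A × I^A I^A: posterior weight 4/15; P(next child type A) = 1.
  I^A I^A × I^A i: posterior weight 4/15; P(next child type A) = 1.
  I^A i × I^A I^A: posterior weight 4/15; P(next child type A) = 1.
  I^A i × I^A i: posterior weight 1/5; P(next child type A) = 3/4.
Weighted sum = 19/20.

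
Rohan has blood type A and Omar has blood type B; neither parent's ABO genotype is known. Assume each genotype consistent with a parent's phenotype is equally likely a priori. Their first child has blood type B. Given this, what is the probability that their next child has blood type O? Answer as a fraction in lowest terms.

Possible genotypes: Rohan ∈ {AA, AO}; Omar ∈ {BB, BO}.
Weight each parental genotype pair by prior × P(type-B child):
  AO × BB: posterior weight 2/3; P(next child type O) = 0.
  AO × BO: posterior weight 1/3; P(next child type O) = 1/4.
Weighted sum = 1/12.

1/12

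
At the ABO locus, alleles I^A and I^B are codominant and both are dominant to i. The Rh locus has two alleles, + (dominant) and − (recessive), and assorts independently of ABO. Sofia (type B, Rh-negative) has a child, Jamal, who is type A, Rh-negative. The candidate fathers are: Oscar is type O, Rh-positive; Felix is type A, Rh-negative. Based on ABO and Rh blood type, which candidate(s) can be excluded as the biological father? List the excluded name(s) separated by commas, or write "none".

A candidate is excluded only if no genotype consistent with his phenotype could produce a type A, Rh-negative child with a type B, Rh-negative mother.
Oscar (type O, Rh+): no genotype consistent with that phenotype can produce a type-A Rh- child with a type-B mother.

Oscar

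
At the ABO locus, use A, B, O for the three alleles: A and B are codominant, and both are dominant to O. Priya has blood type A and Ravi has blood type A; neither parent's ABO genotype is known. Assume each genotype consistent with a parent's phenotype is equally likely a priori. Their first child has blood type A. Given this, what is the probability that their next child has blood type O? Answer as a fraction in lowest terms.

Possible genotypes: Priya ∈ {AA, AO}; Ravi ∈ {AA, AO}.
Weight each parental genotype pair by prior × P(type-A child):
  AA × AA: posterior weight 4/15; P(next child type O) = 0.
  AA × AO: posterior weight 4/15; P(next child type O) = 0.
  AO × AA: posterior weight 4/15; P(next child type O) = 0.
  AO × AO: posterior weight 1/5; P(next child type O) = 1/4.
Weighted sum = 1/20.

1/20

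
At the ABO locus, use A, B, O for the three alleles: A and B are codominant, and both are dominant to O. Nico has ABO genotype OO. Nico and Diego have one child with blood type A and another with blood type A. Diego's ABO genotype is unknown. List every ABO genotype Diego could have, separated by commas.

AA, AB, AO

For each candidate genotype of Diego, check whether crossing it with OO can produce every observed child phenotype.
  AA → possible child types {A} ✓
  AB → possible child types {A, B} ✓
  AO → possible child types {O, A} ✓
  BB → possible child types {B} ✗
  BO → possible child types {O, B} ✗
  OO → possible child types {O} ✗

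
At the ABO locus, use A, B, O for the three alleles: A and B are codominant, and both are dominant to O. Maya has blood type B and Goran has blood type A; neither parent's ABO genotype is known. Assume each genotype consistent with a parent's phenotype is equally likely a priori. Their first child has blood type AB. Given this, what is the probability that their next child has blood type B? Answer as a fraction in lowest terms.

5/36

Possible genotypes: Maya ∈ {BB, BO}; Goran ∈ {AA, AO}.
Weight each parental genotype pair by prior × P(type-AB child):
  BB × AA: posterior weight 4/9; P(next child type B) = 0.
  BB × AO: posterior weight 2/9; P(next child type B) = 1/2.
  BO × AA: posterior weight 2/9; P(next child type B) = 0.
  BO × AO: posterior weight 1/9; P(next child type B) = 1/4.
Weighted sum = 5/36.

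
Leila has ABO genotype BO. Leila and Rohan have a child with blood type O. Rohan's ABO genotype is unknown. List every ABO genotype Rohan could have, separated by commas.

For each candidate genotype of Rohan, check whether crossing it with BO can produce every observed child phenotype.
  AA → possible child types {A, AB} ✗
  AB → possible child types {A, B, AB} ✗
  AO → possible child types {O, A, B, AB} ✓
  BB → possible child types {B} ✗
  BO → possible child types {O, B} ✓
  OO → possible child types {O, B} ✓

AO, BO, OO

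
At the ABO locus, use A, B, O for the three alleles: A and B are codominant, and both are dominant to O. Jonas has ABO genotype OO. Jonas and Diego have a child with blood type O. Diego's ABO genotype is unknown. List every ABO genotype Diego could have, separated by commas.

For each candidate genotype of Diego, check whether crossing it with OO can produce every observed child phenotype.
  AA → possible child types {A} ✗
  AB → possible child types {A, B} ✗
  AO → possible child types {O, A} ✓
  BB → possible child types {B} ✗
  BO → possible child types {O, B} ✓
  OO → possible child types {O} ✓

AO, BO, OO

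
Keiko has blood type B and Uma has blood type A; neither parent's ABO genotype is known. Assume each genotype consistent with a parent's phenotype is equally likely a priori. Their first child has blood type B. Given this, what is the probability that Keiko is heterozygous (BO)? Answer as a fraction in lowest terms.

1/3

Possible genotypes: Keiko ∈ {BB, BO}; Uma ∈ {AA, AO}.
Weight each parental genotype pair by prior × P(type-B child):
  BB × AO: posterior weight 2/3.
  BO × AO: posterior weight 1/3.
Sum the posterior weight over pairs where Keiko is BO: 1/3.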